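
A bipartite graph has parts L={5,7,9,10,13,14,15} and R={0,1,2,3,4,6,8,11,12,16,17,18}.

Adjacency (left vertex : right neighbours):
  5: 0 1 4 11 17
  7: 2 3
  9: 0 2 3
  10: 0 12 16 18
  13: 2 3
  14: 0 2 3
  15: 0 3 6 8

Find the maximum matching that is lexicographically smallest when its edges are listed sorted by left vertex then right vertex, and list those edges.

Lex-smallest maximum matching: {(5,1), (7,2), (9,0), (10,12), (13,3), (15,6)}

|M| = 6 (so the lex-smallest maximum matching has 6 edges)
process left vertices in ascending order; for each, take the smallest-labelled available neighbour that still permits 6 edges overall, or leave it unmatched if none does
lex-smallest matching: {5-1, 7-2, 9-0, 10-12, 13-3, 15-6}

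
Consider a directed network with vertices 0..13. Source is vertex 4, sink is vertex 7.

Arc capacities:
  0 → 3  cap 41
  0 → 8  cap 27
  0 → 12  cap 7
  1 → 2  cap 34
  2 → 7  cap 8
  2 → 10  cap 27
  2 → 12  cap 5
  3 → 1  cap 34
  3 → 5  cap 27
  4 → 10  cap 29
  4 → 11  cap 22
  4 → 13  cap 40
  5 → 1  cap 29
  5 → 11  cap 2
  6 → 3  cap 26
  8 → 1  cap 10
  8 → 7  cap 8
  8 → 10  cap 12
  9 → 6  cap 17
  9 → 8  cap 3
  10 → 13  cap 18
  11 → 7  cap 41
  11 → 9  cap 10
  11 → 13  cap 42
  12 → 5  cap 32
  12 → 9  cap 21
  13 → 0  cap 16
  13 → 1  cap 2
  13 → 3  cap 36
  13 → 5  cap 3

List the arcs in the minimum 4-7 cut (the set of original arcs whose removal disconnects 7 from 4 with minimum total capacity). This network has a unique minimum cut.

augment #1: 4→11→7 push 22
augment #2: 4→13→0→8→7 push 8
augment #3: 4→13→1→2→7 push 2
augment #4: 4→13→5→11→7 push 2
augment #5: 4→13→3→1→2→7 push 6
max flow = 40; residual-reachable set from 4 gives S-side
cut edges (S→T): {(2,7), (4,11), (5,11), (8,7)} total cap 40

Min-cut arcs: {(2,7), (4,11), (5,11), (8,7)} (total capacity 40)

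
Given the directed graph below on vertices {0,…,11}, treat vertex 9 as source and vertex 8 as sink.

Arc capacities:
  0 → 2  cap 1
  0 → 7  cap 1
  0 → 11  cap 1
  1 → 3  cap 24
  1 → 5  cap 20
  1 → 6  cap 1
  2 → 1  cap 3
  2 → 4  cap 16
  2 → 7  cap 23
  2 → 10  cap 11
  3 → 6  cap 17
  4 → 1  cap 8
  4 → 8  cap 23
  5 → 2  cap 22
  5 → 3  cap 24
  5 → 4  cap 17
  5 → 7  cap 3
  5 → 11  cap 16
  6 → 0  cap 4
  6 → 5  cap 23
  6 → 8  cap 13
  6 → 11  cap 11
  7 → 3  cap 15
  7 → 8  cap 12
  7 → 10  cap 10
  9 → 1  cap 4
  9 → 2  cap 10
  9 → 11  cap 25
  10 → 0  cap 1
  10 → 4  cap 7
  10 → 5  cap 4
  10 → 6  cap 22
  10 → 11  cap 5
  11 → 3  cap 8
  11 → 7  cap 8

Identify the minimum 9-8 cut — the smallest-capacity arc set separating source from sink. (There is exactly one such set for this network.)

augment #1: 9→1→6→8 push 1
augment #2: 9→2→4→8 push 10
augment #3: 9→11→7→8 push 8
augment #4: 9→1→3→6→8 push 3
augment #5: 9→11→3→6→8 push 8
max flow = 30; residual-reachable set from 9 gives S-side
cut edges (S→T): {(9,1), (9,2), (11,3), (11,7)} total cap 30

Min-cut arcs: {(9,1), (9,2), (11,3), (11,7)} (total capacity 30)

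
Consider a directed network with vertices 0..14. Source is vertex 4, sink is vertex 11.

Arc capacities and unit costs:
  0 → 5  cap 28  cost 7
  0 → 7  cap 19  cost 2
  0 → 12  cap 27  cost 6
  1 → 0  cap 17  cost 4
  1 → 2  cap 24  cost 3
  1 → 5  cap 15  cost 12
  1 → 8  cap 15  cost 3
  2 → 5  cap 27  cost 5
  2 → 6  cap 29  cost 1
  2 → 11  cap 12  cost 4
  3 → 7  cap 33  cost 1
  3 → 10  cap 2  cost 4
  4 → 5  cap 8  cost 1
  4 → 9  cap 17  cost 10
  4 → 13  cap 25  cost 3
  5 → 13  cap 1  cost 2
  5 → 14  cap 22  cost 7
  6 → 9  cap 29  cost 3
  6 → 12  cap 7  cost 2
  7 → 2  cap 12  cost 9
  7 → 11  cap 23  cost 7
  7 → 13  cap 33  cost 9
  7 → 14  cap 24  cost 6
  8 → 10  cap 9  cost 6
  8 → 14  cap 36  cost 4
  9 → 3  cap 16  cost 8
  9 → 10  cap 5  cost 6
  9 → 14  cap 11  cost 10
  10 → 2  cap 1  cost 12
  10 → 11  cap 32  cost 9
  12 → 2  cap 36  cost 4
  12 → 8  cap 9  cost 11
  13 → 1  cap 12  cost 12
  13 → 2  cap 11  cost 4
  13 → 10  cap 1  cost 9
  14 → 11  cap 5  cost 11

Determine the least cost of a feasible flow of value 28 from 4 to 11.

Minimum cost for 28 units: 514

shortest-cost path #1: 4→13→2→11 push 11 @ unit cost 11 (adds 121)
shortest-cost path #2: 4→5→14→11 push 5 @ unit cost 19 (adds 95)
shortest-cost path #3: 4→13→10→11 push 1 @ unit cost 21 (adds 21)
shortest-cost path #4: 4→13→1→2→11 push 1 @ unit cost 22 (adds 22)
shortest-cost path #5: 4→9→10→11 push 5 @ unit cost 25 (adds 125)
shortest-cost path #6: 4→9→3→7→11 push 5 @ unit cost 26 (adds 130)
total cost = 514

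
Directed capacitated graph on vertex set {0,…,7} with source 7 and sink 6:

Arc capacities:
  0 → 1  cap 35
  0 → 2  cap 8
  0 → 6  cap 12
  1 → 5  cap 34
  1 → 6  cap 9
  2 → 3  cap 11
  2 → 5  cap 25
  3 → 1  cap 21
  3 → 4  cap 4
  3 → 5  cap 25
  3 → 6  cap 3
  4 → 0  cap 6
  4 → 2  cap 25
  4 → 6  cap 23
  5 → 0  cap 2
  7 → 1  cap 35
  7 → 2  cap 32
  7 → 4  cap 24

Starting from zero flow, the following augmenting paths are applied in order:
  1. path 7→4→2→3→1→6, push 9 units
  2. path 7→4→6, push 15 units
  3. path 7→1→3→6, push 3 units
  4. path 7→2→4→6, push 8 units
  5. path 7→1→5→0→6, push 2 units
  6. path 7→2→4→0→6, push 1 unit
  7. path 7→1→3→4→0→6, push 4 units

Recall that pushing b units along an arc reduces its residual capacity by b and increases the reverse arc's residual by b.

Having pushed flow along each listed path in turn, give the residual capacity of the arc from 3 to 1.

Residual capacity of (3,1): 19

after path 1 (7→4→2→3→1→6, push 9): res(3,1)=12
after path 2 (7→4→6, push 15): res(3,1)=12
after path 3 (7→1→3→6, push 3): res(3,1)=15
after path 4 (7→2→4→6, push 8): res(3,1)=15
after path 5 (7→1→5→0→6, push 2): res(3,1)=15
after path 6 (7→2→4→0→6, push 1): res(3,1)=15
after path 7 (7→1→3→4→0→6, push 4): res(3,1)=19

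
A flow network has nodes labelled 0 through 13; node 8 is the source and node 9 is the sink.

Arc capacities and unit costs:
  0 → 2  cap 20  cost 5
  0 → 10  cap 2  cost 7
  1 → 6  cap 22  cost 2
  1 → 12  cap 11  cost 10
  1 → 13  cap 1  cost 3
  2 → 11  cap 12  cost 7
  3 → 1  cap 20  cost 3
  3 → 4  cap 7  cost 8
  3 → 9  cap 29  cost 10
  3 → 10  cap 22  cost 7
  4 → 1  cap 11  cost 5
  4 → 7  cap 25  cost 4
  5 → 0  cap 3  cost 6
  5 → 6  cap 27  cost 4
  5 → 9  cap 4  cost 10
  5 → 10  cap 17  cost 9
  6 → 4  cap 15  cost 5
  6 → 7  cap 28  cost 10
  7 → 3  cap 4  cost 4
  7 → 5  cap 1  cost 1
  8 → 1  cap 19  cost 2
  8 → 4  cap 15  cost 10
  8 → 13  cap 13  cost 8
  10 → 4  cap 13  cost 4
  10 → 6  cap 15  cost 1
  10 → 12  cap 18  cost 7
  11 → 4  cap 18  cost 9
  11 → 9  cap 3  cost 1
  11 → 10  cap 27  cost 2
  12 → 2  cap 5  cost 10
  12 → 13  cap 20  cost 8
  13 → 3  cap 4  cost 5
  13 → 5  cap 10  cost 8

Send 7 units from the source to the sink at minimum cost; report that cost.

Minimum cost for 7 units: 165

shortest-cost path #1: 8→1→13→3→9 push 1 @ unit cost 20 (adds 20)
shortest-cost path #2: 8→13→3→9 push 3 @ unit cost 23 (adds 69)
shortest-cost path #3: 8→1→6→4→7→5→9 push 1 @ unit cost 24 (adds 24)
shortest-cost path #4: 8→13→5→9 push 2 @ unit cost 26 (adds 52)
total cost = 165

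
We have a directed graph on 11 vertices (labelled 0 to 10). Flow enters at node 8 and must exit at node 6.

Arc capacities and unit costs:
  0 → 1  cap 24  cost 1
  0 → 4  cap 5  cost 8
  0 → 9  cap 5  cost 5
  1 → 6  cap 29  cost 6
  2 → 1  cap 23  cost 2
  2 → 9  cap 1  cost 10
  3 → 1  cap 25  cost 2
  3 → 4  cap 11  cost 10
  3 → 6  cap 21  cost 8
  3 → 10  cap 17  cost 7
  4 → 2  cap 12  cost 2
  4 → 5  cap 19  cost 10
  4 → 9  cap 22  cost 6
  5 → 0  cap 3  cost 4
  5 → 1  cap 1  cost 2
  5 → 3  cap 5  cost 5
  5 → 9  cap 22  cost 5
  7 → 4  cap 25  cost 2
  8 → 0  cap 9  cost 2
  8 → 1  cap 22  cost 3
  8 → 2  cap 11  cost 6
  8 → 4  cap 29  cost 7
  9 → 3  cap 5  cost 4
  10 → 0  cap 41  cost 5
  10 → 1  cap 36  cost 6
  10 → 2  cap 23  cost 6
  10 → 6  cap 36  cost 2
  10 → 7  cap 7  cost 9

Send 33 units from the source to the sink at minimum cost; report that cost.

Minimum cost for 33 units: 347

shortest-cost path #1: 8→1→6 push 22 @ unit cost 9 (adds 198)
shortest-cost path #2: 8→0→1→6 push 7 @ unit cost 9 (adds 63)
shortest-cost path #3: 8→0→9→3→6 push 2 @ unit cost 19 (adds 38)
shortest-cost path #4: 8→2→1→0→9→3→6 push 2 @ unit cost 24 (adds 48)
total cost = 347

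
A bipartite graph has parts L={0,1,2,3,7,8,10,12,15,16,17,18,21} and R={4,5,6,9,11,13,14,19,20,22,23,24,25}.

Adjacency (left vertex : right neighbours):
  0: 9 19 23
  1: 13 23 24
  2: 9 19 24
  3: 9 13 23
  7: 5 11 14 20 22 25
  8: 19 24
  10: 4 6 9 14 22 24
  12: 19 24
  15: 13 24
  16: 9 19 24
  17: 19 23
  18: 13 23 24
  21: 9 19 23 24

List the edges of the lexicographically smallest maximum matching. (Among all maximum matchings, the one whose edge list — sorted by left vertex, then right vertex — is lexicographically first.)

Lex-smallest maximum matching: {(0,9), (1,13), (2,19), (3,23), (7,5), (8,24), (10,4)}

|M| = 7 (so the lex-smallest maximum matching has 7 edges)
process left vertices in ascending order; for each, take the smallest-labelled available neighbour that still permits 7 edges overall, or leave it unmatched if none does
lex-smallest matching: {0-9, 1-13, 2-19, 3-23, 7-5, 8-24, 10-4}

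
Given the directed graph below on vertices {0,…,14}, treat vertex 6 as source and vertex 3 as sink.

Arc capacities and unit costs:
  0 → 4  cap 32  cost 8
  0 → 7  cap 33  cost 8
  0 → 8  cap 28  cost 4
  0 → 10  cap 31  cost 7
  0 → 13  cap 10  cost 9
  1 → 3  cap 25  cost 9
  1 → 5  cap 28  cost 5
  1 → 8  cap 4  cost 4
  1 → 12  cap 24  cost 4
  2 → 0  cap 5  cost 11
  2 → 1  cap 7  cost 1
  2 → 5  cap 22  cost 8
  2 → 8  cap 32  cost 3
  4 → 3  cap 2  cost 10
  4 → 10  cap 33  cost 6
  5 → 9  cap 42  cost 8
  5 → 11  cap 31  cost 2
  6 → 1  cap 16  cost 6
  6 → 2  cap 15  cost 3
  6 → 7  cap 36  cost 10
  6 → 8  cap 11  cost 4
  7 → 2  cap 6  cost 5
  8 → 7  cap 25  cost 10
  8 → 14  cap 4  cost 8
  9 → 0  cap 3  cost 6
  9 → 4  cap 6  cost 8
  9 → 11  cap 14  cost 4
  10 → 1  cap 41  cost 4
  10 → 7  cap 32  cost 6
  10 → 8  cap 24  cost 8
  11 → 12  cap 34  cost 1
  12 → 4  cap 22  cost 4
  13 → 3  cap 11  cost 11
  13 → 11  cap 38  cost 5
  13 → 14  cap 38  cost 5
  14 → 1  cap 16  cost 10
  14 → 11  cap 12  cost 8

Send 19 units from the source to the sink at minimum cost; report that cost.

Minimum cost for 19 units: 271

shortest-cost path #1: 6→2→1→3 push 7 @ unit cost 13 (adds 91)
shortest-cost path #2: 6→1→3 push 12 @ unit cost 15 (adds 180)
total cost = 271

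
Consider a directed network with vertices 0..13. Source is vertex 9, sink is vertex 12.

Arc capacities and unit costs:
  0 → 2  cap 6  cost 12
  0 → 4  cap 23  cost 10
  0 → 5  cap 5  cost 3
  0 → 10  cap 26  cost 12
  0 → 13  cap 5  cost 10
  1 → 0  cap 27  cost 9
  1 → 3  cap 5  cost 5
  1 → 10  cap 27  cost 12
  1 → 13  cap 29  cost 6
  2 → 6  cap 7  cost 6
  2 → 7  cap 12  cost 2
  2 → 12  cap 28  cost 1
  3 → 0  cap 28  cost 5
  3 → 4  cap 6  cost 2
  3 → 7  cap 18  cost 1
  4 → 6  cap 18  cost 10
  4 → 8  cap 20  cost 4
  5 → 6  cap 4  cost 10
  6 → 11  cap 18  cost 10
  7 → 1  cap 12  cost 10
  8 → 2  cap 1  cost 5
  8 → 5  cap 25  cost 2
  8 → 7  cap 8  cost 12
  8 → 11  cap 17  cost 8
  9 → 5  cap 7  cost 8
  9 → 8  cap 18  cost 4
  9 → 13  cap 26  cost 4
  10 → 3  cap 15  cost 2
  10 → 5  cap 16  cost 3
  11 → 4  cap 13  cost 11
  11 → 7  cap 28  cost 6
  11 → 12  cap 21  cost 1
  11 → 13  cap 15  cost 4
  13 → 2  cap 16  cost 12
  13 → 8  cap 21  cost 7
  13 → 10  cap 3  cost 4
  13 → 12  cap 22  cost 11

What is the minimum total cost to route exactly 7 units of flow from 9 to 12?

shortest-cost path #1: 9→8→2→12 push 1 @ unit cost 10 (adds 10)
shortest-cost path #2: 9→8→11→12 push 6 @ unit cost 13 (adds 78)
total cost = 88

Minimum cost for 7 units: 88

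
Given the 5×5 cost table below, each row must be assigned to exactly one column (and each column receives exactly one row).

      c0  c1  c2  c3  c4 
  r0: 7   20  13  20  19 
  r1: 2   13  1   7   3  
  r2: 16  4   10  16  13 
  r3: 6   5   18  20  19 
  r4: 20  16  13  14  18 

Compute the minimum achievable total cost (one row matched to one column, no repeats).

optimal assignment: row0→col0 (cost 7), row1→col4 (cost 3), row2→col2 (cost 10), row3→col1 (cost 5), row4→col3 (cost 14)
total = 7 + 3 + 10 + 5 + 14 = 39

Minimum assignment cost: 39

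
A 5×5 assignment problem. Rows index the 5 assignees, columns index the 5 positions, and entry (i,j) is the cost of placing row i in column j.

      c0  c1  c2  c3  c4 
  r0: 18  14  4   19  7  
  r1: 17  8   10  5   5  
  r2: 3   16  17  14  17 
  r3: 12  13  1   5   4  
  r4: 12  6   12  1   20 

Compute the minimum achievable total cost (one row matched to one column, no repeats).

one of 2 optimal assignments: row0→col2 (cost 4), row1→col1 (cost 8), row2→col0 (cost 3), row3→col4 (cost 4), row4→col3 (cost 1)
total = 4 + 8 + 3 + 4 + 1 = 20

Minimum assignment cost: 20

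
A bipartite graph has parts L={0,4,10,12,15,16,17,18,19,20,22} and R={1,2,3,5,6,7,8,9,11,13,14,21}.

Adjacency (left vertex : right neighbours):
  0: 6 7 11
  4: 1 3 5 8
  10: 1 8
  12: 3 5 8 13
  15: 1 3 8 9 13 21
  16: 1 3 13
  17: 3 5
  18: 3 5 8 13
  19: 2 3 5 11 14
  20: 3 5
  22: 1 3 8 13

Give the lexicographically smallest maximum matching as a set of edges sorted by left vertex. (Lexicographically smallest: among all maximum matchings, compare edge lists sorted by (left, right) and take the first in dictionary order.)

|M| = 8 (so the lex-smallest maximum matching has 8 edges)
process left vertices in ascending order; for each, take the smallest-labelled available neighbour that still permits 8 edges overall, or leave it unmatched if none does
lex-smallest matching: {0-6, 4-1, 10-8, 12-3, 15-9, 16-13, 17-5, 19-2}

Lex-smallest maximum matching: {(0,6), (4,1), (10,8), (12,3), (15,9), (16,13), (17,5), (19,2)}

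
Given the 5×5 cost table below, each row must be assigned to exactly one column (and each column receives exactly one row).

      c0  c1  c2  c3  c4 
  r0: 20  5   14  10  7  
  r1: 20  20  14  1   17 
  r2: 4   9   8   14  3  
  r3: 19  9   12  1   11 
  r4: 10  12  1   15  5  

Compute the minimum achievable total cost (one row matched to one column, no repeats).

Minimum assignment cost: 22

one of 2 optimal assignments: row0→col1 (cost 5), row1→col3 (cost 1), row2→col0 (cost 4), row3→col4 (cost 11), row4→col2 (cost 1)
total = 5 + 1 + 4 + 11 + 1 = 22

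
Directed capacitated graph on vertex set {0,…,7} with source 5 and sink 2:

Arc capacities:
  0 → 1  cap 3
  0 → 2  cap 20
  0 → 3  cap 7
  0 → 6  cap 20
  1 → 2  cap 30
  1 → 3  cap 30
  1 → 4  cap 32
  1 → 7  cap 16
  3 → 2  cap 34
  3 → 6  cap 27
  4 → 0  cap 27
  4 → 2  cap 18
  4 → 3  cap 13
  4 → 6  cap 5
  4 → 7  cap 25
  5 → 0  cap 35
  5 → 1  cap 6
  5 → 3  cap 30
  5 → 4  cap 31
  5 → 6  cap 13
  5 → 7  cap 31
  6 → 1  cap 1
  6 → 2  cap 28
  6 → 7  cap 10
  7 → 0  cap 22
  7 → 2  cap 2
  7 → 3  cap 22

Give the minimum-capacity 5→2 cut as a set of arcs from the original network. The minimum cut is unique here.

augment #1: 5→0→2 push 20
augment #2: 5→1→2 push 6
augment #3: 5→3→2 push 30
augment #4: 5→4→2 push 18
augment #5: 5→6→2 push 13
augment #6: 5→7→2 push 2
augment #7: 5→0→1→2 push 3
augment #8: 5→0→3→2 push 4
augment #9: 5→0→6→2 push 8
augment #10: 5→4→6→2 push 5
augment #11: 5→4→0→6→2 push 2
augment #12: 5→4→0→6→1→2 push 1
max flow = 112; residual-reachable set from 5 gives S-side
cut edges (S→T): {(0,1), (0,2), (3,2), (4,2), (5,1), (6,1), (6,2), (7,2)} total cap 112

Min-cut arcs: {(0,1), (0,2), (3,2), (4,2), (5,1), (6,1), (6,2), (7,2)} (total capacity 112)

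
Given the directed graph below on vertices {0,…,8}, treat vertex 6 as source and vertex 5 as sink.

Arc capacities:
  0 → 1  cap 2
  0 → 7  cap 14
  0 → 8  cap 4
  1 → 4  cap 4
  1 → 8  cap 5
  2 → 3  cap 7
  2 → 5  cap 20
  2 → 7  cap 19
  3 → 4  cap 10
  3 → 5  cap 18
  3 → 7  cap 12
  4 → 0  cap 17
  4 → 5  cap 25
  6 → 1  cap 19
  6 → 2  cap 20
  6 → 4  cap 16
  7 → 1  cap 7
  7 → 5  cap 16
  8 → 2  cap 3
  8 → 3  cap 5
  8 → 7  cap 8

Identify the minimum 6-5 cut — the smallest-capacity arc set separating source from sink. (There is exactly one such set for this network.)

Min-cut arcs: {(1,4), (1,8), (6,2), (6,4)} (total capacity 45)

augment #1: 6→2→5 push 20
augment #2: 6→4→5 push 16
augment #3: 6→1→4→5 push 4
augment #4: 6→1→8→3→5 push 5
max flow = 45; residual-reachable set from 6 gives S-side
cut edges (S→T): {(1,4), (1,8), (6,2), (6,4)} total cap 45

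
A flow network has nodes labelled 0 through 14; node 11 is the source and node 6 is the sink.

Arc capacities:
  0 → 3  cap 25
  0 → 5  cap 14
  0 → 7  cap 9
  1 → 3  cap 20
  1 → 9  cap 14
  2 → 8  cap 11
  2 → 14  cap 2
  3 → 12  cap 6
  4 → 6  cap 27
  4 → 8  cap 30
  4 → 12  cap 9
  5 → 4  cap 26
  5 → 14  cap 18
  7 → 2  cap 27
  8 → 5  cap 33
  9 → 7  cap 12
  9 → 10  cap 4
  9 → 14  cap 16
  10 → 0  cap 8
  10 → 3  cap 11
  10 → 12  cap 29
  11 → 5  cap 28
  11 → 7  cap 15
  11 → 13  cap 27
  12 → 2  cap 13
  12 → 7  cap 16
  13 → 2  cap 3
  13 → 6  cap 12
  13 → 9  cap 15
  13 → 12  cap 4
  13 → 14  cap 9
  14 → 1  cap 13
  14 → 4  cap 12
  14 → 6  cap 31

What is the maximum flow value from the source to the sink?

augment #1: 11→13→6 bottleneck 12, total now 12
augment #2: 11→5→4→6 bottleneck 26, total now 38
augment #3: 11→5→14→6 bottleneck 2, total now 40
augment #4: 11→13→14→6 bottleneck 9, total now 49
augment #5: 11→7→2→14→6 bottleneck 2, total now 51
augment #6: 11→13→9→14→6 bottleneck 6, total now 57
augment #7: 11→7→2→8→5→14→6 bottleneck 11, total now 68

Maximum flow value: 68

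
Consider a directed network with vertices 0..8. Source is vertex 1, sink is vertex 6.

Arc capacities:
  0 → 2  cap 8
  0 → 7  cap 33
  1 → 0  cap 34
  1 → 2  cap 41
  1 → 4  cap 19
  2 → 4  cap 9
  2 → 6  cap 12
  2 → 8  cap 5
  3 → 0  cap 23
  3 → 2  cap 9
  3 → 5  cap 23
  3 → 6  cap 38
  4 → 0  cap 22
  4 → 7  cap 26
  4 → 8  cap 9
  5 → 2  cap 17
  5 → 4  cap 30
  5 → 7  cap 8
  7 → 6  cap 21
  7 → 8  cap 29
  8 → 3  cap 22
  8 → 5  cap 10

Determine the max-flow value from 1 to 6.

augment #1: 1→2→6 bottleneck 12, total now 12
augment #2: 1→0→7→6 bottleneck 21, total now 33
augment #3: 1→2→8→3→6 bottleneck 5, total now 38
augment #4: 1→4→8→3→6 bottleneck 9, total now 47
augment #5: 1→0→7→8→3→6 bottleneck 8, total now 55

Maximum flow value: 55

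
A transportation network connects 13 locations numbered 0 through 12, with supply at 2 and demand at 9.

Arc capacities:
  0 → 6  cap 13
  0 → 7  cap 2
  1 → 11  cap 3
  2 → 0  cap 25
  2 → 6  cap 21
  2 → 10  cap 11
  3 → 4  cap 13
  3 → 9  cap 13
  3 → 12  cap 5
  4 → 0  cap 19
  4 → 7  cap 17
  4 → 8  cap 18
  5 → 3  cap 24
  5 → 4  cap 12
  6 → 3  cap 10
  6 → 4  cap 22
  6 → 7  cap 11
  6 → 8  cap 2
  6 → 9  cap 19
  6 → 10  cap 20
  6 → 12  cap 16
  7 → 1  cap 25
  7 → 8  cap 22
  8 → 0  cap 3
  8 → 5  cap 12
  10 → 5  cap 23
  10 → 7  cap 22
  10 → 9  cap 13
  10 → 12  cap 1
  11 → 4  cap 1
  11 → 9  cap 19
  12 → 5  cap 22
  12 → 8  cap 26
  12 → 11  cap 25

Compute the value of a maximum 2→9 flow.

Maximum flow value: 47

augment #1: 2→6→9 bottleneck 19, total now 19
augment #2: 2→10→9 bottleneck 11, total now 30
augment #3: 2→6→3→9 bottleneck 2, total now 32
augment #4: 2→0→6→3→9 bottleneck 8, total now 40
augment #5: 2→0→6→10→9 bottleneck 2, total now 42
augment #6: 2→0→6→12→11→9 bottleneck 3, total now 45
augment #7: 2→0→7→1→11→9 bottleneck 2, total now 47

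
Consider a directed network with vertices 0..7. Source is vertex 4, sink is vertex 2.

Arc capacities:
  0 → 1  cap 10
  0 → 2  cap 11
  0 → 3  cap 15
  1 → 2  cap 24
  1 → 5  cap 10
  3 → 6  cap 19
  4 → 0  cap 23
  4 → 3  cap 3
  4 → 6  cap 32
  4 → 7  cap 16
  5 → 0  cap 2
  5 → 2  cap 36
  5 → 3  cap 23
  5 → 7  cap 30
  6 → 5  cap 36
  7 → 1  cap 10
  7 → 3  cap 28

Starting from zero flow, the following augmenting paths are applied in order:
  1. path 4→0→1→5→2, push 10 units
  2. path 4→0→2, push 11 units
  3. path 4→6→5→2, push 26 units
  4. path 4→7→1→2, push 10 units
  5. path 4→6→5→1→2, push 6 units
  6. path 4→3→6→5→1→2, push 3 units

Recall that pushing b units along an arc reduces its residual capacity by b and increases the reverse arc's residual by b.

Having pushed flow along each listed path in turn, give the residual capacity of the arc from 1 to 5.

Residual capacity of (1,5): 9

after path 1 (4→0→1→5→2, push 10): res(1,5)=0
after path 2 (4→0→2, push 11): res(1,5)=0
after path 3 (4→6→5→2, push 26): res(1,5)=0
after path 4 (4→7→1→2, push 10): res(1,5)=0
after path 5 (4→6→5→1→2, push 6): res(1,5)=6
after path 6 (4→3→6→5→1→2, push 3): res(1,5)=9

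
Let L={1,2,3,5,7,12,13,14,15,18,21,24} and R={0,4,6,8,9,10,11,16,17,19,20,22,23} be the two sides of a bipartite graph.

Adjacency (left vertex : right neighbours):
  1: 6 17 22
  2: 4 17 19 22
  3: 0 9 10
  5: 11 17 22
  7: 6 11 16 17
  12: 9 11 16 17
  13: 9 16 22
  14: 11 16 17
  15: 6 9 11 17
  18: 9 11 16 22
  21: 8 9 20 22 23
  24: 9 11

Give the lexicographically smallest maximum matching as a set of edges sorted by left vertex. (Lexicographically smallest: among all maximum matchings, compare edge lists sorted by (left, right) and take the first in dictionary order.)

Lex-smallest maximum matching: {(1,6), (2,4), (3,0), (5,11), (7,16), (12,9), (13,22), (14,17), (21,8)}

|M| = 9 (so the lex-smallest maximum matching has 9 edges)
process left vertices in ascending order; for each, take the smallest-labelled available neighbour that still permits 9 edges overall, or leave it unmatched if none does
lex-smallest matching: {1-6, 2-4, 3-0, 5-11, 7-16, 12-9, 13-22, 14-17, 21-8}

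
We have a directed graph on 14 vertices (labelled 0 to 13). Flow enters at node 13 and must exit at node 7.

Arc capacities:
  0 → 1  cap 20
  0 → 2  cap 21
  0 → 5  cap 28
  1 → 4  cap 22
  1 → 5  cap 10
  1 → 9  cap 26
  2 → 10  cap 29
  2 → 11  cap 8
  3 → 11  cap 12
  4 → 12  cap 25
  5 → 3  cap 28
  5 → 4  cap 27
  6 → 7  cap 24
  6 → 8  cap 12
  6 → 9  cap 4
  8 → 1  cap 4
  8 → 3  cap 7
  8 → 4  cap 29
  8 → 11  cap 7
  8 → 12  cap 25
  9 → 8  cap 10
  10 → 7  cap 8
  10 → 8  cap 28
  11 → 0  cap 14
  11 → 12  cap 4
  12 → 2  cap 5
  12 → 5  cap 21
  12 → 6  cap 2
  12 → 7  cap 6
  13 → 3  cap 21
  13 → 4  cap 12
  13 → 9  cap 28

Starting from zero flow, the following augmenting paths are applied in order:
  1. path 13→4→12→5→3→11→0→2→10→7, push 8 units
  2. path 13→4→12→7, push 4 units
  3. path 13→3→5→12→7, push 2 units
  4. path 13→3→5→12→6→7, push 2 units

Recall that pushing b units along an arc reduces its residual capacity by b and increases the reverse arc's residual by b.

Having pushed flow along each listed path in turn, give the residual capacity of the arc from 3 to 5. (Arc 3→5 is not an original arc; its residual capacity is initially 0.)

Residual capacity of (3,5): 4

after path 1 (13→4→12→5→3→11→0→2→10→7, push 8): res(3,5)=8
after path 2 (13→4→12→7, push 4): res(3,5)=8
after path 3 (13→3→5→12→7, push 2): res(3,5)=6
after path 4 (13→3→5→12→6→7, push 2): res(3,5)=4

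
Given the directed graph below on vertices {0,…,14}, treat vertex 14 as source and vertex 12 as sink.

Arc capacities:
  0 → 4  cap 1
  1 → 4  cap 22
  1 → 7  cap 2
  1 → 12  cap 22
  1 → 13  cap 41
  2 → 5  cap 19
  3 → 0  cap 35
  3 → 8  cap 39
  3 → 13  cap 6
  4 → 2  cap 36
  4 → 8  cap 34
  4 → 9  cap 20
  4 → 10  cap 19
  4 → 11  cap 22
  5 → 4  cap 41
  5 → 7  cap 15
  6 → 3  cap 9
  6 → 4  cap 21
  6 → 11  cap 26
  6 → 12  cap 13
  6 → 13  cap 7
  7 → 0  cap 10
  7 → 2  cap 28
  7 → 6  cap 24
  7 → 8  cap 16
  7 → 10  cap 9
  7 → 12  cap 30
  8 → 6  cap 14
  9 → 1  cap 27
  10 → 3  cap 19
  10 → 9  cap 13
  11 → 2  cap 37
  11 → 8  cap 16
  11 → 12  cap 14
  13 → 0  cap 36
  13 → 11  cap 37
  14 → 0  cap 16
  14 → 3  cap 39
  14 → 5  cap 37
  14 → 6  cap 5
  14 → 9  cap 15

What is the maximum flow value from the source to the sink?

Maximum flow value: 66

augment #1: 14→6→12 bottleneck 5, total now 5
augment #2: 14→5→7→12 bottleneck 15, total now 20
augment #3: 14→9→1→12 bottleneck 15, total now 35
augment #4: 14→0→4→11→12 bottleneck 1, total now 36
augment #5: 14→3→8→6→12 bottleneck 8, total now 44
augment #6: 14→3→13→11→12 bottleneck 6, total now 50
augment #7: 14→5→4→11→12 bottleneck 7, total now 57
augment #8: 14→5→4→9→1→12 bottleneck 7, total now 64
augment #9: 14→5→4→9→1→7→12 bottleneck 2, total now 66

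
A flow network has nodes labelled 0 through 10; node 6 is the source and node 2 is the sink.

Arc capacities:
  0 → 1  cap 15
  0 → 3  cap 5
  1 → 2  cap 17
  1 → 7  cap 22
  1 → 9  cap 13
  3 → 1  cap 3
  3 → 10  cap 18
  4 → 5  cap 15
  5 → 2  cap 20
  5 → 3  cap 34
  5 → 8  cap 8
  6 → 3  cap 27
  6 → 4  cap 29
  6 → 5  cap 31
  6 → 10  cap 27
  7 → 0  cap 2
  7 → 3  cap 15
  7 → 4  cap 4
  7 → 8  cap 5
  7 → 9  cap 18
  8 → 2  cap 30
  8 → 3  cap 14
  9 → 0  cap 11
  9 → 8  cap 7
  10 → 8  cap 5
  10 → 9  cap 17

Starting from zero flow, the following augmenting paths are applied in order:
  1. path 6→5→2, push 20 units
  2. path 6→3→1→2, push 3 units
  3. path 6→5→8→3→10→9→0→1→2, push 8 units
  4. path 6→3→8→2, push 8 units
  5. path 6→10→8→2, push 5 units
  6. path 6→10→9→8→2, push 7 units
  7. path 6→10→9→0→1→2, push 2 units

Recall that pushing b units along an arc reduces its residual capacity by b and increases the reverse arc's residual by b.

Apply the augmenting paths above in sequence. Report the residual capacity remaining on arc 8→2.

Residual capacity of (8,2): 10

after path 1 (6→5→2, push 20): res(8,2)=30
after path 2 (6→3→1→2, push 3): res(8,2)=30
after path 3 (6→5→8→3→10→9→0→1→2, push 8): res(8,2)=30
after path 4 (6→3→8→2, push 8): res(8,2)=22
after path 5 (6→10→8→2, push 5): res(8,2)=17
after path 6 (6→10→9→8→2, push 7): res(8,2)=10
after path 7 (6→10→9→0→1→2, push 2): res(8,2)=10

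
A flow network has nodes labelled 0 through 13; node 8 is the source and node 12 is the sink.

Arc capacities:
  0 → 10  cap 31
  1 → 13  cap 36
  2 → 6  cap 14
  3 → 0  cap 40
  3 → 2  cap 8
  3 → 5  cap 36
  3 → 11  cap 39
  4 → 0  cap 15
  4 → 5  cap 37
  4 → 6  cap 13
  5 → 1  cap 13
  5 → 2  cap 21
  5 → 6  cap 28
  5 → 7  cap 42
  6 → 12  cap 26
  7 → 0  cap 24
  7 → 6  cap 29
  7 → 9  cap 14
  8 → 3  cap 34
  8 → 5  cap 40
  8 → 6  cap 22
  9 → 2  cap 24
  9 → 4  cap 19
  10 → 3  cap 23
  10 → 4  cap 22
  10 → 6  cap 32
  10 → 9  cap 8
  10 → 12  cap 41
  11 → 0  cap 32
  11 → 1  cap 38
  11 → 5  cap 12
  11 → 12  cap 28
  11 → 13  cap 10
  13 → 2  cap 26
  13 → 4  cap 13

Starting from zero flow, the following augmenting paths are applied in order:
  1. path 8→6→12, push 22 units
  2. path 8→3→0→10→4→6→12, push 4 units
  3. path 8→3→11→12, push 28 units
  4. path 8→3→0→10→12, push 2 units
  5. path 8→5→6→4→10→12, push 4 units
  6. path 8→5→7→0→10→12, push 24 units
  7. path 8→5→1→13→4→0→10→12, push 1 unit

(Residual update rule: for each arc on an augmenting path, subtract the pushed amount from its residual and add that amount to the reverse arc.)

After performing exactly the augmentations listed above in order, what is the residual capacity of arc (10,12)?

after path 1 (8→6→12, push 22): res(10,12)=41
after path 2 (8→3→0→10→4→6→12, push 4): res(10,12)=41
after path 3 (8→3→11→12, push 28): res(10,12)=41
after path 4 (8→3→0→10→12, push 2): res(10,12)=39
after path 5 (8→5→6→4→10→12, push 4): res(10,12)=35
after path 6 (8→5→7→0→10→12, push 24): res(10,12)=11
after path 7 (8→5→1→13→4→0→10→12, push 1): res(10,12)=10

Residual capacity of (10,12): 10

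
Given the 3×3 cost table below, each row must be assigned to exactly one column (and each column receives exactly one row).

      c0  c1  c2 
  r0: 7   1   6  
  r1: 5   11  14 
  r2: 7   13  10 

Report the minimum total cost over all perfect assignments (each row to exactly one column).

Minimum assignment cost: 16

optimal assignment: row0→col1 (cost 1), row1→col0 (cost 5), row2→col2 (cost 10)
total = 1 + 5 + 10 = 16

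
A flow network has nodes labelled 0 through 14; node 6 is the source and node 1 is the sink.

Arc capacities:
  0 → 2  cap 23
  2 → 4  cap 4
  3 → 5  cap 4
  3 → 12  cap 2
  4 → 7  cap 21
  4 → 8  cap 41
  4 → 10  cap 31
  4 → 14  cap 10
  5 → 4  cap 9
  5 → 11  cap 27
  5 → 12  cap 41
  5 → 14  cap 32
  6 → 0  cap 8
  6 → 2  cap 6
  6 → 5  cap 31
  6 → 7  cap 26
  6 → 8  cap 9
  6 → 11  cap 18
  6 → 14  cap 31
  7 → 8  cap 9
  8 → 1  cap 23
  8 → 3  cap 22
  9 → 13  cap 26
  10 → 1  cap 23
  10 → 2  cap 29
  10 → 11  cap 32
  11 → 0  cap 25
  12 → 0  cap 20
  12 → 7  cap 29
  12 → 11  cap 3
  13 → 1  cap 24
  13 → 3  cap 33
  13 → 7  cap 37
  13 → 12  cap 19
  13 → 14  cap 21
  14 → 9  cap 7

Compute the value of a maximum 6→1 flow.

augment #1: 6→8→1 bottleneck 9, total now 9
augment #2: 6→7→8→1 bottleneck 9, total now 18
augment #3: 6→2→4→8→1 bottleneck 4, total now 22
augment #4: 6→5→4→8→1 bottleneck 1, total now 23
augment #5: 6→5→4→10→1 bottleneck 8, total now 31
augment #6: 6→14→9→13→1 bottleneck 7, total now 38

Maximum flow value: 38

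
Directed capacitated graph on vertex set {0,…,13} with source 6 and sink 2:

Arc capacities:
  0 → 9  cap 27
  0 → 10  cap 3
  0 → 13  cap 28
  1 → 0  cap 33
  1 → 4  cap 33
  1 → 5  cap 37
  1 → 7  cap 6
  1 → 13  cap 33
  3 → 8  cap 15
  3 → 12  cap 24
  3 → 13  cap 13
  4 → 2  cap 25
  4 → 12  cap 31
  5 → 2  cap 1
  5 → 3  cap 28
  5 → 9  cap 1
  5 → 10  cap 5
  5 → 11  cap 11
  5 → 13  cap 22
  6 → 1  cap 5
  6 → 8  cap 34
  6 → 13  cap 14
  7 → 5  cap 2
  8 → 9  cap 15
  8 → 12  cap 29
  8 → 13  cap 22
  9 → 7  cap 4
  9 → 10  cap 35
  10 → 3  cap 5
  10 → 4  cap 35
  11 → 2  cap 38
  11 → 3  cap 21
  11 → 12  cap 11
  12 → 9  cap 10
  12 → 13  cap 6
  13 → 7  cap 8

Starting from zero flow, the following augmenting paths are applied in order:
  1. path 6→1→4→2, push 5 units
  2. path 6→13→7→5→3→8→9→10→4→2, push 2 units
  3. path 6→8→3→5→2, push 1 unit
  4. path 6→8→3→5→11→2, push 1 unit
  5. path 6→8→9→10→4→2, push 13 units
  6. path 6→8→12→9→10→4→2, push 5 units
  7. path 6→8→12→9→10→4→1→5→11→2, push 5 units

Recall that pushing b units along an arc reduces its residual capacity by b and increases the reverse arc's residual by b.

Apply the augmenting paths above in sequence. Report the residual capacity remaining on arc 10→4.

Residual capacity of (10,4): 10

after path 1 (6→1→4→2, push 5): res(10,4)=35
after path 2 (6→13→7→5→3→8→9→10→4→2, push 2): res(10,4)=33
after path 3 (6→8→3→5→2, push 1): res(10,4)=33
after path 4 (6→8→3→5→11→2, push 1): res(10,4)=33
after path 5 (6→8→9→10→4→2, push 13): res(10,4)=20
after path 6 (6→8→12→9→10→4→2, push 5): res(10,4)=15
after path 7 (6→8→12→9→10→4→1→5→11→2, push 5): res(10,4)=10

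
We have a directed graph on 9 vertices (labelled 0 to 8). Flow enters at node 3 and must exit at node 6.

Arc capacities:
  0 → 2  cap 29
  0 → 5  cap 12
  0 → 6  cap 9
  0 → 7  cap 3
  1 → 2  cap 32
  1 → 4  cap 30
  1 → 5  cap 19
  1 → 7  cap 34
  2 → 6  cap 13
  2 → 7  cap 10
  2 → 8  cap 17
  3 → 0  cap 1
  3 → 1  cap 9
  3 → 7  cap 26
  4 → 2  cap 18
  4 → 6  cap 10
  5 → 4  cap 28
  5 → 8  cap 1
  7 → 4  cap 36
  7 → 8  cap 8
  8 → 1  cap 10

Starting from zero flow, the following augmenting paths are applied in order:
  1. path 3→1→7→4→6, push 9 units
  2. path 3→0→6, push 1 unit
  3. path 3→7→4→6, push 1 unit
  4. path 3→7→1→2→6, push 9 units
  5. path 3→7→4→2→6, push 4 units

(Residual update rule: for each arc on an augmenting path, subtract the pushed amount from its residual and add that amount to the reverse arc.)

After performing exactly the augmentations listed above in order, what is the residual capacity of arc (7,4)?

after path 1 (3→1→7→4→6, push 9): res(7,4)=27
after path 2 (3→0→6, push 1): res(7,4)=27
after path 3 (3→7→4→6, push 1): res(7,4)=26
after path 4 (3→7→1→2→6, push 9): res(7,4)=26
after path 5 (3→7→4→2→6, push 4): res(7,4)=22

Residual capacity of (7,4): 22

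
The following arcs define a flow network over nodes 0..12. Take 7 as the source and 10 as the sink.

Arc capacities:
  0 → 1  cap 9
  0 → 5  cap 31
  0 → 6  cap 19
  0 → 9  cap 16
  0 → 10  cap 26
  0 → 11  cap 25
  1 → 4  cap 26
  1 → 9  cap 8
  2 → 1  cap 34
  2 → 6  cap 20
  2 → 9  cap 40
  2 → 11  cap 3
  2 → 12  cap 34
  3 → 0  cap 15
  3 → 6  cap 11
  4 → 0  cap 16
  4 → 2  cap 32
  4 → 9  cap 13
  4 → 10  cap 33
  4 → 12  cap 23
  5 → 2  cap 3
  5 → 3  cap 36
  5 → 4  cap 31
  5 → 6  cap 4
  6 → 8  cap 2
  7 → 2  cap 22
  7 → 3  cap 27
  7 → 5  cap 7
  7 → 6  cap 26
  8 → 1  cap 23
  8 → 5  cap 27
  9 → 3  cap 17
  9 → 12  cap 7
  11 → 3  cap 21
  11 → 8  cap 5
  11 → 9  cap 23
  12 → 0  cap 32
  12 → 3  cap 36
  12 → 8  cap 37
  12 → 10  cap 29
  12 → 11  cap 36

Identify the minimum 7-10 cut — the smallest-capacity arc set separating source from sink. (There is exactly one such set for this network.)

Min-cut arcs: {(3,0), (6,8), (7,2), (7,5)} (total capacity 46)

augment #1: 7→2→12→10 push 22
augment #2: 7→3→0→10 push 15
augment #3: 7→5→4→10 push 7
augment #4: 7→6→8→1→4→10 push 2
max flow = 46; residual-reachable set from 7 gives S-side
cut edges (S→T): {(3,0), (6,8), (7,2), (7,5)} total cap 46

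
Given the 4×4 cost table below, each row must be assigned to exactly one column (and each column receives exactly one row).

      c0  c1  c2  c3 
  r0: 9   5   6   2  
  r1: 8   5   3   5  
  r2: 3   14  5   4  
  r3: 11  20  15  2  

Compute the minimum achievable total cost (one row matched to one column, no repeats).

optimal assignment: row0→col1 (cost 5), row1→col2 (cost 3), row2→col0 (cost 3), row3→col3 (cost 2)
total = 5 + 3 + 3 + 2 = 13

Minimum assignment cost: 13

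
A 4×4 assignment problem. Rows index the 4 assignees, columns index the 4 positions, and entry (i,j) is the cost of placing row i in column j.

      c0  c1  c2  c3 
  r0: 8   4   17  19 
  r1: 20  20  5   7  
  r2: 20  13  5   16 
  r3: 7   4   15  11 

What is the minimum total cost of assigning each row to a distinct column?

optimal assignment: row0→col1 (cost 4), row1→col3 (cost 7), row2→col2 (cost 5), row3→col0 (cost 7)
total = 4 + 7 + 5 + 7 = 23

Minimum assignment cost: 23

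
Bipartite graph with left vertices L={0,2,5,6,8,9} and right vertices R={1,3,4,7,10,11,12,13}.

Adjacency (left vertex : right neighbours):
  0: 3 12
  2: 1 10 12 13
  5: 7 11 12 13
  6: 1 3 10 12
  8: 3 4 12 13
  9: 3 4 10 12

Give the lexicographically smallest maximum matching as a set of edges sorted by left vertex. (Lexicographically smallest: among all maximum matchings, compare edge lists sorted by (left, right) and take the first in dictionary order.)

Lex-smallest maximum matching: {(0,3), (2,1), (5,7), (6,10), (8,4), (9,12)}

|M| = 6 (so the lex-smallest maximum matching has 6 edges)
process left vertices in ascending order; for each, take the smallest-labelled available neighbour that still permits 6 edges overall, or leave it unmatched if none does
lex-smallest matching: {0-3, 2-1, 5-7, 6-10, 8-4, 9-12}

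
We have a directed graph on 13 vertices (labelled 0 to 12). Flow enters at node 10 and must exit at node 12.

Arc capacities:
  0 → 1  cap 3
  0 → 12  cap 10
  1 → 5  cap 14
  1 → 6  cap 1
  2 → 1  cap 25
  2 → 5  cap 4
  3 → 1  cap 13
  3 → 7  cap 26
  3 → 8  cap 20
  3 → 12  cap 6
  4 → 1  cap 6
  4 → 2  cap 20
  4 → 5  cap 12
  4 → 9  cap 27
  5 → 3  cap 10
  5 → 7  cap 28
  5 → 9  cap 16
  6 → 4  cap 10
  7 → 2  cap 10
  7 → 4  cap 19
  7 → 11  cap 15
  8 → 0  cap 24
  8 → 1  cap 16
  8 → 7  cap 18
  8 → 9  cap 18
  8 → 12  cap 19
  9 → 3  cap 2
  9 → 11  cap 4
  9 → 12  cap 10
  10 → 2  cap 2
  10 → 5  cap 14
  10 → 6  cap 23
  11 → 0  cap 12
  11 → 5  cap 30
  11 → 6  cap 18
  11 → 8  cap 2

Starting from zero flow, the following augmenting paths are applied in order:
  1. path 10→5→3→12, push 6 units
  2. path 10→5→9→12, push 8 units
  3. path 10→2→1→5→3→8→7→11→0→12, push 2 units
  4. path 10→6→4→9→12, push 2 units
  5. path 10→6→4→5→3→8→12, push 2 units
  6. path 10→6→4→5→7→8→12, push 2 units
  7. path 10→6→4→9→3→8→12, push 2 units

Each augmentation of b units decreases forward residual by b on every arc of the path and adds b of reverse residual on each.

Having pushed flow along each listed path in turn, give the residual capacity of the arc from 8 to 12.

Residual capacity of (8,12): 13

after path 1 (10→5→3→12, push 6): res(8,12)=19
after path 2 (10→5→9→12, push 8): res(8,12)=19
after path 3 (10→2→1→5→3→8→7→11→0→12, push 2): res(8,12)=19
after path 4 (10→6→4→9→12, push 2): res(8,12)=19
after path 5 (10→6→4→5→3→8→12, push 2): res(8,12)=17
after path 6 (10→6→4→5→7→8→12, push 2): res(8,12)=15
after path 7 (10→6→4→9→3→8→12, push 2): res(8,12)=13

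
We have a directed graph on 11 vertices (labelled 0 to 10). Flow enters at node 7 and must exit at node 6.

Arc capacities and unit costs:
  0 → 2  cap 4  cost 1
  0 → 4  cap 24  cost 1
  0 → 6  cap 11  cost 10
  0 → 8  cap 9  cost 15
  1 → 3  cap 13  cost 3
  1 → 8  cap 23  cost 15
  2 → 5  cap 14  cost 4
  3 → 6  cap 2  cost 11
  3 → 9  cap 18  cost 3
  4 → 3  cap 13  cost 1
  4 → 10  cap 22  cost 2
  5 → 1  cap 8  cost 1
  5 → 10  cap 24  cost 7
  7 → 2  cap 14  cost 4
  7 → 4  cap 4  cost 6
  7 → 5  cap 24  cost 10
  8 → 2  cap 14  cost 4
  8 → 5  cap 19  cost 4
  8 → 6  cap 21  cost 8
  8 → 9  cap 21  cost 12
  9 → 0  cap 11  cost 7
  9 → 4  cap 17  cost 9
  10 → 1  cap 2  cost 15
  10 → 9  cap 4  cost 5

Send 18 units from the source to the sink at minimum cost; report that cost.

Minimum cost for 18 units: 600

shortest-cost path #1: 7→4→3→6 push 2 @ unit cost 18 (adds 36)
shortest-cost path #2: 7→4→3→9→0→6 push 2 @ unit cost 27 (adds 54)
shortest-cost path #3: 7→2→5→1→8→6 push 8 @ unit cost 32 (adds 256)
shortest-cost path #4: 7→2→5→10→9→0→6 push 4 @ unit cost 37 (adds 148)
shortest-cost path #5: 7→2→5→10→1→8→6 push 2 @ unit cost 53 (adds 106)
total cost = 600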